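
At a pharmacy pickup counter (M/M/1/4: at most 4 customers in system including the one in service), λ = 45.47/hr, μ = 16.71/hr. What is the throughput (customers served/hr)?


ρ = 2.7211; P_K = (1−ρ)ρ^4/(1−ρ^5) = 0.636773
λ_eff = λ(1 − P_K) = 45.47·(1 − 0.636773) = 45.47·0.363227 = 16.5159 /hr

Final: 16.5159 /hr


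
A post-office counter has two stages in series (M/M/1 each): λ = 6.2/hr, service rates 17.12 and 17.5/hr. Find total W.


Each node sees arrival rate λ = 6.2/hr (tandem ⇒ throughput preserved).
W₁ = 1/(μ₁−λ) = 1/(17.12−6.2) = 0.09158 hr
W₂ = 1/(μ₂−λ) = 1/(17.5−6.2) = 0.08850 hr
W_total = W₁ + W₂ = 0.09158 + 0.08850 = 0.18007 hr

Final: 0.18007 hr


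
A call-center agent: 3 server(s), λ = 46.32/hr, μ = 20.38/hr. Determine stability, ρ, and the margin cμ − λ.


Total capacity cμ = 3·20.38 = 61.14/hr
ρ = λ/(cμ) = 46.32/61.14 = 0.7576
Stable ⇔ ρ < 1: YES
Spare capacity = cμ − λ = 61.14 − 46.32 = 14.82/hr

Final: ρ = 0.7576; stable; margin = 14.82/hr


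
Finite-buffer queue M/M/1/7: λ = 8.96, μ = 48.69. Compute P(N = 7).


ρ = λ/μ = 8.96/48.69 = 0.1840
P_K = (1−ρ)ρ^K/(1−ρ^(K+1)) = (0.8160·0.000007146)/(1 − 0.000001315)
= 0.000005831/0.999999 = 0.000005831

Final: 0.000005831


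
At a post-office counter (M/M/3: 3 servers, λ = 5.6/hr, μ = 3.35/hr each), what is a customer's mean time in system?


a = 1.6716; ρ = 0.5572; P₀ = 0.171612
Lq = P₀·a^c·ρ/(c!(1−ρ)²) = 0.37972
Wq = Lq/λ = 0.37972/5.6 = 0.06781 hr
W = Wq + 1/μ = 0.06781 + 0.29851 = 0.36631 hr

Final: 0.36631 hr


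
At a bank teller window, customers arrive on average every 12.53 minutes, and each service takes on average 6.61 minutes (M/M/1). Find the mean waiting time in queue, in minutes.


λ = 60/12.53 = 4.7885 /hr
μ = 60/6.61 = 9.0772 /hr
ρ = λ/μ = 4.7885/9.0772 = 0.5275
Wq = ρ/(μ−λ) = 0.5275/(9.0772−4.7885) = 0.12301 hr
In minutes: 0.12301·60 = 7.380 min

Final: 7.380 min


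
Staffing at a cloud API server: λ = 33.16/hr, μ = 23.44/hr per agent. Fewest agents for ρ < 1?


Stability requires cμ > λ ⇔ c > λ/μ.
λ/μ = 33.16/23.44 = 1.4147
Minimum integer c = ⌊1.4147⌋ + 1 = 2
Check: 2·23.44 = 46.88 > 33.16, while 1·23.44 = 23.44 ≤ 33.16

Final: 2 servers


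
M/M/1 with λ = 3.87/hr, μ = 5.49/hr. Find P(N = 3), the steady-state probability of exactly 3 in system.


ρ = 3.87/5.49 = 0.7049
P_n = (1−ρ)·ρ^n = (1 − 0.7049)·0.7049^3 = 0.2951·0.350280 = 0.103361

Final: 0.103361


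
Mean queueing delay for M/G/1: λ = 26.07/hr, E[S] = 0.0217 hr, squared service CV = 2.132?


ρ = λ·E[S] = 26.07·0.0217 = 0.5657
E[S²] = E[S]²(1+C_s²) = 0.0217²·(1+2.132) = 0.001475
Wq = λ·E[S²]/(2(1−ρ)) = 26.07·0.001475/(2·0.4343) = 0.04427 hr

Final: 0.04427 hr


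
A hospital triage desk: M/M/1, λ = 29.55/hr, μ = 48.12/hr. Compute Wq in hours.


ρ = 29.55/48.12 = 0.6141
Wq = ρ/(μ−λ) = 0.6141/(48.12 − 29.55) = 0.6141/18.57 = 0.03307 hr

Final: 0.03307 hr


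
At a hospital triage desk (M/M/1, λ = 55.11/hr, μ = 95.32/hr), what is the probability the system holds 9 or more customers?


ρ = 55.11/95.32 = 0.5782
P(N ≥ n) = ρ^n = 0.5782^9 = 0.007218

Final: 0.007218


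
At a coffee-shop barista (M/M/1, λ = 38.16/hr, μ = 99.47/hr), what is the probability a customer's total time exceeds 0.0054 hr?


W ~ Exponential(μ−λ) for M/M/1.
μ − λ = 99.47 − 38.16 = 61.3100
P(W > t) = e^{−(μ−λ)t} = e^{−0.3311} = 0.718152

Final: 0.718152


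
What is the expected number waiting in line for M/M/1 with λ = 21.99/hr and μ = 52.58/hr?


ρ = 21.99/52.58 = 0.4182
Lq = ρ²/(1−ρ) = 0.1749/0.5818 = 0.3006

Final: 0.3006


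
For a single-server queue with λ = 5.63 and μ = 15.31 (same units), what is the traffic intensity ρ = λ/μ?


ρ = λ/μ = 5.63/15.31 = 0.3677

Final: 0.3677


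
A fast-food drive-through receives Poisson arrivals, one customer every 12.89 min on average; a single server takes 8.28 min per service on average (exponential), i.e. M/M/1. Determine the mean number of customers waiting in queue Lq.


λ = 60/12.89 = 4.6548 /hr
μ = 60/8.28 = 7.2464 /hr
ρ = λ/μ = 4.6548/7.2464 = 0.6424
Lq = ρ²/(1−ρ) = 0.4126/0.3576 = 1.1537

Final: 1.1537


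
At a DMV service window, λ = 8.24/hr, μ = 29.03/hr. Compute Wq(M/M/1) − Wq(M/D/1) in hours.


ρ = 8.24/29.03 = 0.2838
Wq(M/M/1) = ρ/(μ−λ) = 0.2838/20.79 = 0.01365 hr
Wq(M/D/1) = ρ/(2(μ−λ)) = 0.006826 hr
Savings = 0.01365 − 0.006826 = 0.006826 hr

Final: 0.006826 hr


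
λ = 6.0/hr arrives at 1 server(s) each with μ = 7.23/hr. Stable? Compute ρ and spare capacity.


Total capacity cμ = 1·7.23 = 7.23/hr
ρ = λ/(cμ) = 6.0/7.23 = 0.8299
Stable ⇔ ρ < 1: YES
Spare capacity = cμ − λ = 7.23 − 6.0 = 1.23/hr

Final: ρ = 0.8299; stable; margin = 1.23/hr


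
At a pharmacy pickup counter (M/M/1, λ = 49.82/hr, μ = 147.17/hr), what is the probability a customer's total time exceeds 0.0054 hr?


W ~ Exponential(μ−λ) for M/M/1.
μ − λ = 147.17 − 49.82 = 97.3500
P(W > t) = e^{−(μ−λ)t} = e^{−0.5257} = 0.591147

Final: 0.591147


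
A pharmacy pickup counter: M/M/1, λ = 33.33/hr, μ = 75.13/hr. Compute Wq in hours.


ρ = 33.33/75.13 = 0.4436
Wq = ρ/(μ−λ) = 0.4436/(75.13 − 33.33) = 0.4436/41.80 = 0.01061 hr

Final: 0.01061 hr


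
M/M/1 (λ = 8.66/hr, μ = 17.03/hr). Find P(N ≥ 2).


ρ = 8.66/17.03 = 0.5085
P(N ≥ n) = ρ^n = 0.5085^2 = 0.258587

Final: 0.258587


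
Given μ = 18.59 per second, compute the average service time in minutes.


Mean service time = 1/μ = 1/18.59 second = 0.05379 second
In minutes: 0.05379 × 0.0166667 = 0.0008965 min

Final: 0.0008965 min


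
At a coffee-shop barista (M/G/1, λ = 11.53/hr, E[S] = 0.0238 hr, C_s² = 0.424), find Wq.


ρ = λ·E[S] = 11.53·0.0238 = 0.2744
E[S²] = E[S]²(1+C_s²) = 0.0238²·(1+0.424) = 0.0008066
Wq = λ·E[S²]/(2(1−ρ)) = 11.53·0.0008066/(2·0.7256) = 0.006409 hr

Final: 0.006409 hr


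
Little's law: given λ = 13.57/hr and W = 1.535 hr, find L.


L = λW = 13.57·1.535 = 20.8300

Final: 20.8300


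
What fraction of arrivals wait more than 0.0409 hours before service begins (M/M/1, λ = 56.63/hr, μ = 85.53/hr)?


ρ = 56.63/85.53 = 0.6621
P(Wq > t) = ρ·e^{−(μ−λ)t} = 0.6621·e^{−1.1820}
= 0.6621·0.306662 = 0.203043

Final: 0.203043


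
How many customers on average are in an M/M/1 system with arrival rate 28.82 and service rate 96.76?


ρ = λ/μ = 28.82/96.76 = 0.2979
L = ρ/(1−ρ) = 0.2979/(1 − 0.2979) = 0.2979/0.7021 = 0.4242

Final: 0.4242


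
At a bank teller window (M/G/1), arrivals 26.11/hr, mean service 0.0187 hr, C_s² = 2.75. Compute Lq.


ρ = λ·E[S] = 26.11·0.0187 = 0.4883
Lq = ρ²(1+C_s²)/(2(1−ρ)) = 0.2384·(1+2.75)/(2·0.5117)
= 0.2384·3.7500/1.0235 = 0.87347

Final: 0.87347


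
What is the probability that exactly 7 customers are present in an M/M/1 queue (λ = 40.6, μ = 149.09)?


ρ = 40.6/149.09 = 0.2723
P_n = (1−ρ)·ρ^n = (1 − 0.2723)·0.2723^7 = 0.7277·0.0001111 = 0.00008081

Final: 0.00008081


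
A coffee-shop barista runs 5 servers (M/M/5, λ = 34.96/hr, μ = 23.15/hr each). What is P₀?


a = λ/μ = 34.96/23.15 = 1.5102; ρ = a/c = 0.3020
Σ_{k=0}^{4} a^k/k! (terms k=0..4) = 1.00000 + 1.51015 + 1.14028 + 0.57400 + 0.21671 = 4.44113
Tail: a^5/(5!(1−ρ)) = 7.85420/(120·0.6980) = 0.09377
P₀ = 1/(4.44113 + 0.09377) = 1/4.53491 = 0.220512

Final: 0.220512


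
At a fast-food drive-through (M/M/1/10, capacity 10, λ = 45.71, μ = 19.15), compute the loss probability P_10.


ρ = λ/μ = 45.71/19.15 = 2.3869
P_K = (1−ρ)ρ^K/(1−ρ^(K+1)) = (-1.3869·6003.775301)/(1 − 14330.682455)
= -8326.907154/-14329.682455 = 0.581095

Final: 0.581095


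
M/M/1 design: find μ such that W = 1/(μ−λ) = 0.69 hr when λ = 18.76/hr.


W = 1/(μ−λ) ⇒ μ − λ = 1/W = 1/0.69 = 1.4493
μ = λ + 1/W = 18.76 + 1.4493 = 20.2093 per hr

Final: 20.2093 /hr


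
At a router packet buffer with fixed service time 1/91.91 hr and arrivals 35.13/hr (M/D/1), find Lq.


ρ = 35.13/91.91 = 0.3822
M/D/1: Lq = ρ²/(2(1−ρ)) = 0.1461/(2·0.6178) = 0.11824

Final: 0.11824


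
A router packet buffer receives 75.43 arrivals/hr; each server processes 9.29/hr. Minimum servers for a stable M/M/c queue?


Stability requires cμ > λ ⇔ c > λ/μ.
λ/μ = 75.43/9.29 = 8.1195
Minimum integer c = ⌊8.1195⌋ + 1 = 9
Check: 9·9.29 = 83.61 > 75.43, while 8·9.29 = 74.32 ≤ 75.43

Final: 9 servers


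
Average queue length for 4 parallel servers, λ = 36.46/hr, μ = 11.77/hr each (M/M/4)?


a = λ/μ = 3.0977; ρ = a/4 = 0.7744
P₀ = 0.032406
Lq = P₀·a^c·ρ / (c!·(1−ρ)²) = 0.032406·92.07904·0.7744/(24·0.05088)
= 1.89228

Final: 1.89228


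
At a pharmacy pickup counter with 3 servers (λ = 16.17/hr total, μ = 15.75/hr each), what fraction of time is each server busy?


ρ = λ/(cμ) = 16.17/(3·15.75) = 16.17/47.25 = 0.3422

Final: 0.3422


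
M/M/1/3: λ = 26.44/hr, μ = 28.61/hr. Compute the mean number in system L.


ρ = 26.44/28.61 = 0.9242
L = ρ[1 − (K+1)ρ^K + Kρ^(K+1)] / [(1−ρ)(1−ρ^(K+1))]
Numerator: 0.9242·(1 − 4·0.789279 + 3·0.729414) = 0.028765
Denominator: (0.07585)·(0.270586) = 0.020523
L = 0.028765/0.020523 = 1.4016

Final: 1.4016


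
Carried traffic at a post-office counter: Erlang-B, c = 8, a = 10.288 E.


B(8,10.288) = 0.351598 (Erlang-B)
Carried load = a(1 − B) = 10.288·(1 − 0.351598) = 10.288·0.648402 = 6.6708 E

Final: 6.6708 Erlangs


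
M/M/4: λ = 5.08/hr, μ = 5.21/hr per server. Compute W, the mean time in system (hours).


a = 0.9750; ρ = 0.2438; P₀ = 0.376689
Lq = P₀·a^c·ρ/(c!(1−ρ)²) = 0.006047
Wq = Lq/λ = 0.006047/5.08 = 0.001190 hr
W = Wq + 1/μ = 0.001190 + 0.19194 = 0.19313 hr

Final: 0.19313 hr


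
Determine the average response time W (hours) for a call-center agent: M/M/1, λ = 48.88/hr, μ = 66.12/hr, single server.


W = 1/(μ−λ) = 1/(66.12 − 48.88) = 1/17.24 = 0.05800 hr

Final: 0.05800 hr


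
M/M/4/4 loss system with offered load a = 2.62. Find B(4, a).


B(c,a) = (a^c/c!) / Σ_{k=0}^{c} a^k/k!
a^4/4! = 1.963333
Σ terms (k=0..4): 1.00000 + 2.62000 + 3.43220 + 2.99745 + 1.96333 = 12.012987
B = 1.963333/12.012987 = 0.163434

Final: 0.163434


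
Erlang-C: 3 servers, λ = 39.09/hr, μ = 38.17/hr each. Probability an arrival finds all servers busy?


a = λ/μ = 1.0241; ρ = a/3 = 0.3414
P₀ = 0.354574 (from M/M/c formula)
C(c,a) = [a^c/(c!(1−ρ))]·P₀ = [1.07406/(6·0.6586)]·0.354574
= 0.27179·0.354574 = 0.096370

Final: 0.096370


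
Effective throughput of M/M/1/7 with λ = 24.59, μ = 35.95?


ρ = 0.6840; P_K = (1−ρ)ρ^7/(1−ρ^8) = 0.023250
λ_eff = λ(1 − P_K) = 24.59·(1 − 0.023250) = 24.59·0.976750 = 24.0183 /hr

Final: 24.0183 /hr


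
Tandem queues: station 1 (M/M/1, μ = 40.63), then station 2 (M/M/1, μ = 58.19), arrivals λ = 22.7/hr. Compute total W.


Each node sees arrival rate λ = 22.7/hr (tandem ⇒ throughput preserved).
W₁ = 1/(μ₁−λ) = 1/(40.63−22.7) = 0.05577 hr
W₂ = 1/(μ₂−λ) = 1/(58.19−22.7) = 0.02818 hr
W_total = W₁ + W₂ = 0.05577 + 0.02818 = 0.08395 hr

Final: 0.08395 hr


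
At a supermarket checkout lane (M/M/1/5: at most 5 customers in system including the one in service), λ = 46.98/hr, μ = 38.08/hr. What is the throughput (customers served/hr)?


ρ = 1.2337; P_K = (1−ρ)ρ^5/(1−ρ^6) = 0.264436
λ_eff = λ(1 − P_K) = 46.98·(1 − 0.264436) = 46.98·0.735564 = 34.5568 /hr

Final: 34.5568 /hr


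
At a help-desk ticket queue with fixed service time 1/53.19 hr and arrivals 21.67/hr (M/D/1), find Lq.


ρ = 21.67/53.19 = 0.4074
M/D/1: Lq = ρ²/(2(1−ρ)) = 0.1660/(2·0.5926) = 0.14005

Final: 0.14005


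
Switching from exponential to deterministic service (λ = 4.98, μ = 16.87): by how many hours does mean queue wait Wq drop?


ρ = 4.98/16.87 = 0.2952
Wq(M/M/1) = ρ/(μ−λ) = 0.2952/11.89 = 0.02483 hr
Wq(M/D/1) = ρ/(2(μ−λ)) = 0.01241 hr
Savings = 0.02483 − 0.01241 = 0.01241 hr

Final: 0.01241 hr


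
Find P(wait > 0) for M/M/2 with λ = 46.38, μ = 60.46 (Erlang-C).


a = λ/μ = 0.7671; ρ = a/2 = 0.3836
P₀ = 0.445547 (from M/M/c formula)
C(c,a) = [a^c/(c!(1−ρ))]·P₀ = [0.58847/(2·0.6164)]·0.445547
= 0.47731·0.445547 = 0.212666

Final: 0.212666


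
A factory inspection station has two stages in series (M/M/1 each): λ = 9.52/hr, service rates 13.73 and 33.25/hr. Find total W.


Each node sees arrival rate λ = 9.52/hr (tandem ⇒ throughput preserved).
W₁ = 1/(μ₁−λ) = 1/(13.73−9.52) = 0.23753 hr
W₂ = 1/(μ₂−λ) = 1/(33.25−9.52) = 0.04214 hr
W_total = W₁ + W₂ = 0.23753 + 0.04214 = 0.27967 hr

Final: 0.27967 hr


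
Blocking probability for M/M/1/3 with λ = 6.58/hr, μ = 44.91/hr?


ρ = λ/μ = 6.58/44.91 = 0.1465
P_K = (1−ρ)ρ^K/(1−ρ^(K+1)) = (0.8535·0.003145)/(1 − 0.0004608)
= 0.002684/0.999539 = 0.002686

Final: 0.002686


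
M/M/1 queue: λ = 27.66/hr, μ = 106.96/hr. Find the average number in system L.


ρ = λ/μ = 27.66/106.96 = 0.2586
L = ρ/(1−ρ) = 0.2586/(1 − 0.2586) = 0.2586/0.7414 = 0.3488

Final: 0.3488


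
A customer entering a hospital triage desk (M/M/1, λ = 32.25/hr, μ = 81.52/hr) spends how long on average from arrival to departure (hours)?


W = 1/(μ−λ) = 1/(81.52 − 32.25) = 1/49.27 = 0.02030 hr

Final: 0.02030 hr


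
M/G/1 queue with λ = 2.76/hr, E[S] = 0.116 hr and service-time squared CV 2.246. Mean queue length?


ρ = λ·E[S] = 2.76·0.116 = 0.3202
Lq = ρ²(1+C_s²)/(2(1−ρ)) = 0.1025·(1+2.246)/(2·0.6798)
= 0.1025·3.2460/1.3597 = 0.24471

Final: 0.24471


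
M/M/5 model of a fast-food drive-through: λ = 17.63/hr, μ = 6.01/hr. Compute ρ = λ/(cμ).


ρ = λ/(cμ) = 17.63/(5·6.01) = 17.63/30.05 = 0.5867

Final: 0.5867


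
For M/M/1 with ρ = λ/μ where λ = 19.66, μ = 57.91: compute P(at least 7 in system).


ρ = 19.66/57.91 = 0.3395
P(N ≥ n) = ρ^n = 0.3395^7 = 0.0005198

Final: 0.0005198


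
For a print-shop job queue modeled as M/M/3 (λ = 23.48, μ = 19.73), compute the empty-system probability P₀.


a = λ/μ = 23.48/19.73 = 1.1901; ρ = a/c = 0.3967
Σ_{k=0}^{2} a^k/k! (terms k=0..2) = 1.00000 + 1.19007 + 0.70813 = 2.89819
Tail: a^3/(3!(1−ρ)) = 1.68544/(6·0.6033) = 0.46561
P₀ = 1/(2.89819 + 0.46561) = 1/3.36380 = 0.297283

Final: 0.297283


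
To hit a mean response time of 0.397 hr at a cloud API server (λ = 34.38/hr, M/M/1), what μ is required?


W = 1/(μ−λ) ⇒ μ − λ = 1/W = 1/0.397 = 2.5189
μ = λ + 1/W = 34.38 + 2.5189 = 36.8989 per hr

Final: 36.8989 /hr


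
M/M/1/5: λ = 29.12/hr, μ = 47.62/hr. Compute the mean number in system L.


ρ = 29.12/47.62 = 0.6115
L = ρ[1 − (K+1)ρ^K + Kρ^(K+1)] / [(1−ρ)(1−ρ^(K+1))]
Numerator: 0.6115·(1 − 6·0.085509 + 5·0.052289) = 0.457649
Denominator: (0.3885)·(0.947711) = 0.368178
L = 0.457649/0.368178 = 1.2430

Final: 1.2430


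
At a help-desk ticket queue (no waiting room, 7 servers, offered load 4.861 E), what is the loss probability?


B(c,a) = (a^c/c!) / Σ_{k=0}^{c} a^k/k!
a^7/7! = 12.724737
Σ terms (k=0..7): 1.00000 + 4.86100 + 11.81466 + 19.14369 + 23.26437 + 22.61762 + 18.32404 + 12.72474 = 113.750110
B = 12.724737/113.750110 = 0.111866

Final: 0.111866


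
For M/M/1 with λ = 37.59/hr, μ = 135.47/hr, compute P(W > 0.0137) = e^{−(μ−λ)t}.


W ~ Exponential(μ−λ) for M/M/1.
μ − λ = 135.47 − 37.59 = 97.8800
P(W > t) = e^{−(μ−λ)t} = e^{−1.3410} = 0.261595

Final: 0.261595


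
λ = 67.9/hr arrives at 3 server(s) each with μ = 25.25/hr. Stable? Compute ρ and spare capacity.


Total capacity cμ = 3·25.25 = 75.75/hr
ρ = λ/(cμ) = 67.9/75.75 = 0.8964
Stable ⇔ ρ < 1: YES
Spare capacity = cμ − λ = 75.75 − 67.9 = 7.85/hr

Final: ρ = 0.8964; stable; margin = 7.85/hr


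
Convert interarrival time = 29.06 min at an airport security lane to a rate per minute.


λ = 1/(interarrival time) in consistent units.
1 minute = 1 min, so λ = 1/29.06 = 0.03441 per minute

Final: 0.03441 /min


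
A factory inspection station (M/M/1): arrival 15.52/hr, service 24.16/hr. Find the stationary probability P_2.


ρ = 15.52/24.16 = 0.6424
P_n = (1−ρ)·ρ^n = (1 − 0.6424)·0.6424^2 = 0.3576·0.412657 = 0.147573

Final: 0.147573


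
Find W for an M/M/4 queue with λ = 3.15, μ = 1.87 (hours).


a = 1.6845; ρ = 0.4211; P₀ = 0.182501
Lq = P₀·a^c·ρ/(c!(1−ρ)²) = 0.07694
Wq = Lq/λ = 0.07694/3.15 = 0.02443 hr
W = Wq + 1/μ = 0.02443 + 0.53476 = 0.55919 hr

Final: 0.55919 hr


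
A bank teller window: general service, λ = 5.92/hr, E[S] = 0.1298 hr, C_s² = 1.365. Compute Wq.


ρ = λ·E[S] = 5.92·0.1298 = 0.7684
E[S²] = E[S]²(1+C_s²) = 0.1298²·(1+1.365) = 0.039846
Wq = λ·E[S²]/(2(1−ρ)) = 5.92·0.039846/(2·0.2316) = 0.50929 hr

Final: 0.50929 hr


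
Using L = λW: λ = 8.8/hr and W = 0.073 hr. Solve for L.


L = λW = 8.8·0.073 = 0.6424

Final: 0.6424


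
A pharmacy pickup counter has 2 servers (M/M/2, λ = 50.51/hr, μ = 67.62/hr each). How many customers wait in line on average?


a = λ/μ = 0.7470; ρ = a/2 = 0.3735
P₀ = 0.456151
Lq = P₀·a^c·ρ / (c!·(1−ρ)²) = 0.456151·0.55796·0.3735/(2·0.39252)
= 0.12109

Final: 0.12109


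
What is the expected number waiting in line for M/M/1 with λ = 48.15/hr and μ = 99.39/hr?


ρ = 48.15/99.39 = 0.4845
Lq = ρ²/(1−ρ) = 0.2347/0.5155 = 0.4552

Final: 0.4552


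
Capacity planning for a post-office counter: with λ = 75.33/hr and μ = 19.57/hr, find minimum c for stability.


Stability requires cμ > λ ⇔ c > λ/μ.
λ/μ = 75.33/19.57 = 3.8493
Minimum integer c = ⌊3.8493⌋ + 1 = 4
Check: 4·19.57 = 78.28 > 75.33, while 3·19.57 = 58.71 ≤ 75.33

Final: 4 servers


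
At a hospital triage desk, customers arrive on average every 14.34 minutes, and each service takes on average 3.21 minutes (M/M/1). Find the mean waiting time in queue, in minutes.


λ = 60/14.34 = 4.1841 /hr
μ = 60/3.21 = 18.6916 /hr
ρ = λ/μ = 4.1841/18.6916 = 0.2238
Wq = ρ/(μ−λ) = 0.2238/(18.6916−4.1841) = 0.01543 hr
In minutes: 0.01543·60 = 0.9258 min

Final: 0.9258 min


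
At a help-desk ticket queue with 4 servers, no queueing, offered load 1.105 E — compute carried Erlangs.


B(4,1.105) = 0.020690 (Erlang-B)
Carried load = a(1 − B) = 1.105·(1 − 0.020690) = 1.105·0.979310 = 1.0821 E

Final: 1.0821 Erlangs


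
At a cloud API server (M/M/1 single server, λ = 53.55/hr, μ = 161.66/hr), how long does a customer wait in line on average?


ρ = 53.55/161.66 = 0.3313
Wq = ρ/(μ−λ) = 0.3313/(161.66 − 53.55) = 0.3313/108.11 = 0.003064 hr

Final: 0.003064 hr


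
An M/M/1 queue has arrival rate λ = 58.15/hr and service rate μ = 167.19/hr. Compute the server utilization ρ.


ρ = λ/μ = 58.15/167.19 = 0.3478

Final: 0.3478


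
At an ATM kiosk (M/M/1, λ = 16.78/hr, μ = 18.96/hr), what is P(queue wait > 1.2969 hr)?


ρ = 16.78/18.96 = 0.8850
P(Wq > t) = ρ·e^{−(μ−λ)t} = 0.8850·e^{−2.8272}
= 0.8850·0.059176 = 0.052372

Final: 0.052372


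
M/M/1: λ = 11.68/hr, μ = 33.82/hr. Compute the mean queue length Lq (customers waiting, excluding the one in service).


ρ = 11.68/33.82 = 0.3454
Lq = ρ²/(1−ρ) = 0.1193/0.6546 = 0.1822

Final: 0.1822


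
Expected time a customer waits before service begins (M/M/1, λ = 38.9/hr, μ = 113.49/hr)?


ρ = 38.9/113.49 = 0.3428
Wq = ρ/(μ−λ) = 0.3428/(113.49 − 38.9) = 0.3428/74.59 = 0.004595 hr

Final: 0.004595 hr


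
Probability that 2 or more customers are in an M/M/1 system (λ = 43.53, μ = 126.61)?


ρ = 43.53/126.61 = 0.3438
P(N ≥ n) = ρ^n = 0.3438^2 = 0.118206

Final: 0.118206


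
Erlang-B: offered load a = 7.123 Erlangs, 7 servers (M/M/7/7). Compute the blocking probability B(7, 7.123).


B(c,a) = (a^c/c!) / Σ_{k=0}^{c} a^k/k!
a^7/7! = 184.590809
Σ terms (k=0..7): 1.00000 + 7.12300 + 25.36856 + 60.23343 + 107.26068 + 152.80356 + 181.40329 + 184.59081 = 719.783335
B = 184.590809/719.783335 = 0.256453

Final: 0.256453


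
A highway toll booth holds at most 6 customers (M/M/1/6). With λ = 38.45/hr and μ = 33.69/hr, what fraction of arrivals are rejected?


ρ = λ/μ = 38.45/33.69 = 1.1413
P_K = (1−ρ)ρ^K/(1−ρ^(K+1)) = (-0.1413·2.209897)/(1 − 2.522129)
= -0.312232/-1.522129 = 0.205129

Final: 0.205129


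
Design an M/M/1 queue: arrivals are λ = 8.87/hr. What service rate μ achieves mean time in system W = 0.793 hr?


W = 1/(μ−λ) ⇒ μ − λ = 1/W = 1/0.793 = 1.2610
μ = λ + 1/W = 8.87 + 1.2610 = 10.1310 per hr

Final: 10.1310 /hr


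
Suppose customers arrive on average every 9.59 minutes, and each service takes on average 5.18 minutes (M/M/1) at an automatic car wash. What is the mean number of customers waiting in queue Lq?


λ = 60/9.59 = 6.2565 /hr
μ = 60/5.18 = 11.5830 /hr
ρ = λ/μ = 6.2565/11.5830 = 0.5401
Lq = ρ²/(1−ρ) = 0.2918/0.4599 = 0.6345

Final: 0.6345


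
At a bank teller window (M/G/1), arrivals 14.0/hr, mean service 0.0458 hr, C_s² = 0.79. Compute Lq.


ρ = λ·E[S] = 14.0·0.0458 = 0.6412
Lq = ρ²(1+C_s²)/(2(1−ρ)) = 0.4111·(1+0.79)/(2·0.3588)
= 0.4111·1.7900/0.7176 = 1.02555

Final: 1.02555


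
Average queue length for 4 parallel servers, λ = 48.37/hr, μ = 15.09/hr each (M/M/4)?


a = λ/μ = 3.2054; ρ = a/4 = 0.8014
P₀ = 0.027044
Lq = P₀·a^c·ρ / (c!·(1−ρ)²) = 0.027044·105.57167·0.8014/(24·0.03946)
= 2.41600

Final: 2.41600


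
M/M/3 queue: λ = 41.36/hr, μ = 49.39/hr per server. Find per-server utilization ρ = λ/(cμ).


ρ = λ/(cμ) = 41.36/(3·49.39) = 41.36/148.17 = 0.2791

Final: 0.2791


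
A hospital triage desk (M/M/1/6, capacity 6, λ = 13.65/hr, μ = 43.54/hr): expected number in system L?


ρ = 13.65/43.54 = 0.3135
L = ρ[1 − (K+1)ρ^K + Kρ^(K+1)] / [(1−ρ)(1−ρ^(K+1))]
Numerator: 0.3135·(1 − 7·0.0009494 + 6·0.0002977) = 0.311981
Denominator: (0.6865)·(0.999702) = 0.686291
L = 0.311981/0.686291 = 0.4546

Final: 0.4546


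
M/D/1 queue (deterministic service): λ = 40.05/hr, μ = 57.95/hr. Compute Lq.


ρ = 40.05/57.95 = 0.6911
M/D/1: Lq = ρ²/(2(1−ρ)) = 0.4776/(2·0.3089) = 0.77316

Final: 0.77316


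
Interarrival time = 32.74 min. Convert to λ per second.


λ = 1/(interarrival time) in consistent units.
1 second = 0.0166667 min, so λ = 0.0166667/32.74 = 0.0005091 per second

Final: 0.0005091 /sec


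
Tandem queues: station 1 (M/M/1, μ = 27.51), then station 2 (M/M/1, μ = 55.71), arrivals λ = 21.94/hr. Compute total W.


Each node sees arrival rate λ = 21.94/hr (tandem ⇒ throughput preserved).
W₁ = 1/(μ₁−λ) = 1/(27.51−21.94) = 0.17953 hr
W₂ = 1/(μ₂−λ) = 1/(55.71−21.94) = 0.02961 hr
W_total = W₁ + W₂ = 0.17953 + 0.02961 = 0.20915 hr

Final: 0.20915 hr


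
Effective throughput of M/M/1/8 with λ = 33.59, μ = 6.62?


ρ = 5.0740; P_K = (1−ρ)ρ^8/(1−ρ^9) = 0.802918
λ_eff = λ(1 − P_K) = 33.59·(1 − 0.802918) = 33.59·0.197082 = 6.6200 /hr

Final: 6.6200 /hr


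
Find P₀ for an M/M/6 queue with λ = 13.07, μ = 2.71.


a = λ/μ = 13.07/2.71 = 4.8229; ρ = a/c = 0.8038
Σ_{k=0}^{5} a^k/k! (terms k=0..5) = 1.00000 + 4.82288 + 11.63008 + 18.69682 + 22.54312 + 21.74454 = 80.43743
Tail: a^6/(6!(1−ρ)) = 12584.55260/(720·0.1962) = 89.09127
P₀ = 1/(80.43743 + 89.09127) = 1/169.52870 = 0.005899

Final: 0.005899


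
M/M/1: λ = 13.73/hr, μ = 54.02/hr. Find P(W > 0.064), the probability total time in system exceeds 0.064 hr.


W ~ Exponential(μ−λ) for M/M/1.
μ − λ = 54.02 − 13.73 = 40.2900
P(W > t) = e^{−(μ−λ)t} = e^{−2.5786} = 0.075883

Final: 0.075883


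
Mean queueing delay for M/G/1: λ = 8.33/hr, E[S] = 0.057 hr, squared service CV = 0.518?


ρ = λ·E[S] = 8.33·0.057 = 0.4748
E[S²] = E[S]²(1+C_s²) = 0.057²·(1+0.518) = 0.004932
Wq = λ·E[S²]/(2(1−ρ)) = 8.33·0.004932/(2·0.5252) = 0.03911 hr

Final: 0.03911 hr


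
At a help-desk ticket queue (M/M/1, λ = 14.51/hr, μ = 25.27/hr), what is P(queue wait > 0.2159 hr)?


ρ = 14.51/25.27 = 0.5742
P(Wq > t) = ρ·e^{−(μ−λ)t} = 0.5742·e^{−2.3231}
= 0.5742·0.097971 = 0.056255

Final: 0.056255


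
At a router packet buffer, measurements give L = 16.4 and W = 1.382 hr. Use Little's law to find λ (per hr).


λ = L/W = 16.4/1.382 = 11.8669 /hr

Final: 11.8669 /hr


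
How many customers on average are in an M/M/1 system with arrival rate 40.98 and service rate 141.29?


ρ = λ/μ = 40.98/141.29 = 0.2900
L = ρ/(1−ρ) = 0.2900/(1 − 0.2900) = 0.2900/0.7100 = 0.4085

Final: 0.4085


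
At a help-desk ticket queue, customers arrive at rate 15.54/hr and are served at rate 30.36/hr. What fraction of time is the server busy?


ρ = λ/μ = 15.54/30.36 = 0.5119

Final: 0.5119


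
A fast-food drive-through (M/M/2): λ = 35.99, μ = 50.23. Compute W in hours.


a = 0.7165; ρ = 0.3583; P₀ = 0.472481
Lq = P₀·a^c·ρ/(c!(1−ρ)²) = 0.10550
Wq = Lq/λ = 0.10550/35.99 = 0.002931 hr
W = Wq + 1/μ = 0.002931 + 0.01991 = 0.02284 hr

Final: 0.02284 hr


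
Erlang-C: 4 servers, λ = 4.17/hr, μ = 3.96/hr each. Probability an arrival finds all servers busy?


a = λ/μ = 1.0530; ρ = a/4 = 0.2633
P₀ = 0.348236 (from M/M/c formula)
C(c,a) = [a^c/(c!(1−ρ))]·P₀ = [1.22960/(24·0.7367)]·0.348236
= 0.06954·0.348236 = 0.024216

Final: 0.024216


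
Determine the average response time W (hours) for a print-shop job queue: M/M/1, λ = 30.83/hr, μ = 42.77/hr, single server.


W = 1/(μ−λ) = 1/(42.77 − 30.83) = 1/11.94 = 0.08375 hr

Final: 0.08375 hr


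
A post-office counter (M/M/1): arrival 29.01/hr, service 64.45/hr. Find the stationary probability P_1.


ρ = 29.01/64.45 = 0.4501
P_n = (1−ρ)·ρ^n = (1 − 0.4501)·0.4501^1 = 0.5499·0.450116 = 0.247512

Final: 0.247512


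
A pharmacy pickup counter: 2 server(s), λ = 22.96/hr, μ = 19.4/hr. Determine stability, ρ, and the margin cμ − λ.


Total capacity cμ = 2·19.4 = 38.80/hr
ρ = λ/(cμ) = 22.96/38.80 = 0.5918
Stable ⇔ ρ < 1: YES
Spare capacity = cμ − λ = 38.80 − 22.96 = 15.84/hr

Final: ρ = 0.5918; stable; margin = 15.84/hr


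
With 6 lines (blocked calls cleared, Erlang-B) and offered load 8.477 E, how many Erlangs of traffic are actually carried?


B(6,8.477) = 0.414873 (Erlang-B)
Carried load = a(1 − B) = 8.477·(1 − 0.414873) = 8.477·0.585127 = 4.9601 E

Final: 4.9601 Erlangs


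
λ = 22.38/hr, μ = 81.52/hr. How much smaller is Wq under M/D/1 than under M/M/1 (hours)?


ρ = 22.38/81.52 = 0.2745
Wq(M/M/1) = ρ/(μ−λ) = 0.2745/59.14 = 0.004642 hr
Wq(M/D/1) = ρ/(2(μ−λ)) = 0.002321 hr
Savings = 0.004642 − 0.002321 = 0.002321 hr

Final: 0.002321 hr


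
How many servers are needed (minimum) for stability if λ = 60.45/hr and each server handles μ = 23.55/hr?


Stability requires cμ > λ ⇔ c > λ/μ.
λ/μ = 60.45/23.55 = 2.5669
Minimum integer c = ⌊2.5669⌋ + 1 = 3
Check: 3·23.55 = 70.65 > 60.45, while 2·23.55 = 47.10 ≤ 60.45

Final: 3 servers


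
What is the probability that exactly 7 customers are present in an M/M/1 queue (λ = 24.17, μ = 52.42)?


ρ = 24.17/52.42 = 0.4611
P_n = (1−ρ)·ρ^n = (1 − 0.4611)·0.4611^7 = 0.5389·0.004431 = 0.002388

Final: 0.002388


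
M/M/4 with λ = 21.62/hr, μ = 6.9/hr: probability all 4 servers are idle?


a = λ/μ = 21.62/6.9 = 3.1333; ρ = a/c = 0.7833
Σ_{k=0}^{3} a^k/k! (terms k=0..3) = 1.00000 + 3.13333 + 4.90889 + 5.12706 = 14.16928
Tail: a^4/(4!(1−ρ)) = 96.38876/(24·0.2167) = 18.53630
P₀ = 1/(14.16928 + 18.53630) = 1/32.70558 = 0.030576

Final: 0.030576


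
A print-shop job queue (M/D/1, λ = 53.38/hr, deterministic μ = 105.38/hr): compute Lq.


ρ = 53.38/105.38 = 0.5065
M/D/1: Lq = ρ²/(2(1−ρ)) = 0.2566/(2·0.4935) = 0.26000

Final: 0.26000


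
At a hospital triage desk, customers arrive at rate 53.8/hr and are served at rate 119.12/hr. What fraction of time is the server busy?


ρ = λ/μ = 53.8/119.12 = 0.4516

Final: 0.4516


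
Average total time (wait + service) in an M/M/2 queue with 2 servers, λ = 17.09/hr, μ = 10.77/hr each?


a = 1.5868; ρ = 0.7934; P₀ = 0.115195
Lq = P₀·a^c·ρ/(c!(1−ρ)²) = 2.69604
Wq = Lq/λ = 2.69604/17.09 = 0.15776 hr
W = Wq + 1/μ = 0.15776 + 0.09285 = 0.25061 hr

Final: 0.25061 hr


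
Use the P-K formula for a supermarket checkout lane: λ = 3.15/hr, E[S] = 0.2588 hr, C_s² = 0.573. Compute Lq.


ρ = λ·E[S] = 3.15·0.2588 = 0.8152
Lq = ρ²(1+C_s²)/(2(1−ρ)) = 0.6646·(1+0.573)/(2·0.1848)
= 0.6646·1.5730/0.3696 = 2.82874

Final: 2.82874


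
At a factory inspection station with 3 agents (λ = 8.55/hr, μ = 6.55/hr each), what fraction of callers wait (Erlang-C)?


a = λ/μ = 1.3053; ρ = a/3 = 0.4351
P₀ = 0.262223 (from M/M/c formula)
C(c,a) = [a^c/(c!(1−ρ))]·P₀ = [2.22420/(6·0.5649)]·0.262223
= 0.65624·0.262223 = 0.172081

Final: 0.172081


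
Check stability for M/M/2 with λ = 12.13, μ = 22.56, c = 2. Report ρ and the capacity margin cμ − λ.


Total capacity cμ = 2·22.56 = 45.12/hr
ρ = λ/(cμ) = 12.13/45.12 = 0.2688
Stable ⇔ ρ < 1: YES
Spare capacity = cμ − λ = 45.12 − 12.13 = 32.99/hr

Final: ρ = 0.2688; stable; margin = 32.99/hr


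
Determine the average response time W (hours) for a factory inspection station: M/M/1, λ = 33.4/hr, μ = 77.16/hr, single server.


W = 1/(μ−λ) = 1/(77.16 − 33.4) = 1/43.76 = 0.02285 hr

Final: 0.02285 hr


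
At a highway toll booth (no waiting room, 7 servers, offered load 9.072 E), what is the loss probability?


B(c,a) = (a^c/c!) / Σ_{k=0}^{c} a^k/k!
a^7/7! = 1003.438487
Σ terms (k=0..7): 1.00000 + 9.07200 + 41.15059 + 124.43939 + 282.22854 + 512.07546 + 774.25809 + 1003.43849 = 2747.662555
B = 1003.438487/2747.662555 = 0.365197

Final: 0.365197


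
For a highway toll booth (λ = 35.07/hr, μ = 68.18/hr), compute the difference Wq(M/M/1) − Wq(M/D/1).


ρ = 35.07/68.18 = 0.5144
Wq(M/M/1) = ρ/(μ−λ) = 0.5144/33.11 = 0.01554 hr
Wq(M/D/1) = ρ/(2(μ−λ)) = 0.007768 hr
Savings = 0.01554 − 0.007768 = 0.007768 hr

Final: 0.007768 hr


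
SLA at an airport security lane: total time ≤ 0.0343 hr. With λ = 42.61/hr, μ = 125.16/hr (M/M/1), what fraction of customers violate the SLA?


W ~ Exponential(μ−λ) for M/M/1.
μ − λ = 125.16 − 42.61 = 82.5500
P(W > t) = e^{−(μ−λ)t} = e^{−2.8315} = 0.058926

Final: 0.058926


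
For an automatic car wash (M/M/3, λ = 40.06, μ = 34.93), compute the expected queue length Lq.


a = λ/μ = 1.1469; ρ = a/3 = 0.3823
P₀ = 0.311379
Lq = P₀·a^c·ρ / (c!·(1−ρ)²) = 0.311379·1.50847·0.3823/(6·0.38157)
= 0.07843

Final: 0.07843


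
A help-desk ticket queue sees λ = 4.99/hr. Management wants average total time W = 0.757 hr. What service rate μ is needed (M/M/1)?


W = 1/(μ−λ) ⇒ μ − λ = 1/W = 1/0.757 = 1.3210
μ = λ + 1/W = 4.99 + 1.3210 = 6.3110 per hr

Final: 6.3110 /hr


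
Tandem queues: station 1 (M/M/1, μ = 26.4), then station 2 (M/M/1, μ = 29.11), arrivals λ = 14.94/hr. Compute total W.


Each node sees arrival rate λ = 14.94/hr (tandem ⇒ throughput preserved).
W₁ = 1/(μ₁−λ) = 1/(26.4−14.94) = 0.08726 hr
W₂ = 1/(μ₂−λ) = 1/(29.11−14.94) = 0.07057 hr
W_total = W₁ + W₂ = 0.08726 + 0.07057 = 0.15783 hr

Final: 0.15783 hr


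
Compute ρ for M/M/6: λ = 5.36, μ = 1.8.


ρ = λ/(cμ) = 5.36/(6·1.8) = 5.36/10.80 = 0.4963

Final: 0.4963


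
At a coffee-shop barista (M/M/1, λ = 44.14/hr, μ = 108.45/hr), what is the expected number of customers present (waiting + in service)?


ρ = λ/μ = 44.14/108.45 = 0.4070
L = ρ/(1−ρ) = 0.4070/(1 − 0.4070) = 0.4070/0.5930 = 0.6864

Final: 0.6864


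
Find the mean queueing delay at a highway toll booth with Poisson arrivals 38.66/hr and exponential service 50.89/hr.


ρ = 38.66/50.89 = 0.7597
Wq = ρ/(μ−λ) = 0.7597/(50.89 − 38.66) = 0.7597/12.23 = 0.06212 hr

Final: 0.06212 hr


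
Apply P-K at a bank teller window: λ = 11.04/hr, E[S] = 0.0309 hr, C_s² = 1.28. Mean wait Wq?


ρ = λ·E[S] = 11.04·0.0309 = 0.3411
E[S²] = E[S]²(1+C_s²) = 0.0309²·(1+1.28) = 0.002177
Wq = λ·E[S²]/(2(1−ρ)) = 11.04·0.002177/(2·0.6589) = 0.01824 hr

Final: 0.01824 hr


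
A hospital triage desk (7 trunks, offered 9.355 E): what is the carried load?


B(7,9.355) = 0.379098 (Erlang-B)
Carried load = a(1 − B) = 9.355·(1 − 0.379098) = 9.355·0.620902 = 5.8085 E

Final: 5.8085 Erlangs


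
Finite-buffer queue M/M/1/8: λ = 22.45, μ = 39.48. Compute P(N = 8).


ρ = λ/μ = 22.45/39.48 = 0.5686
P_K = (1−ρ)ρ^K/(1−ρ^(K+1)) = (0.4314·0.010932)/(1 − 0.006217)
= 0.004716/0.993783 = 0.004745

Final: 0.004745


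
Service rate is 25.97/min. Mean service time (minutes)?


Mean service time = 1/μ = 1/25.97 minute = 0.03851 minute
In minutes: 0.03851 × 1 = 0.03851 min

Final: 0.03851 min


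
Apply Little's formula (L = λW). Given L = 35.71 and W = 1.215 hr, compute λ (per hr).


λ = L/W = 35.71/1.215 = 29.3909 /hr

Final: 29.3909 /hr


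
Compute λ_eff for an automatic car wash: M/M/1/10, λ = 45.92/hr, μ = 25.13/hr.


ρ = 1.8273; P_K = (1−ρ)ρ^10/(1−ρ^11) = 0.453342
λ_eff = λ(1 − P_K) = 45.92·(1 − 0.453342) = 45.92·0.546658 = 25.1026 /hr

Final: 25.1026 /hr


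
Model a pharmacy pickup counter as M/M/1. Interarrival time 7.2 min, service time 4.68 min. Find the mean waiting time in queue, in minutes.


λ = 60/7.2 = 8.3333 /hr
μ = 60/4.68 = 12.8205 /hr
ρ = λ/μ = 8.3333/12.8205 = 0.6500
Wq = ρ/(μ−λ) = 0.6500/(12.8205−8.3333) = 0.14486 hr
In minutes: 0.14486·60 = 8.691 min

Final: 8.691 min


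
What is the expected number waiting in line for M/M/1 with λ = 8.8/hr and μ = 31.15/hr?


ρ = 8.8/31.15 = 0.2825
Lq = ρ²/(1−ρ) = 0.07981/0.7175 = 0.1112

Final: 0.1112


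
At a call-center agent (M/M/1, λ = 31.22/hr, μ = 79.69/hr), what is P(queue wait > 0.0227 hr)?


ρ = 31.22/79.69 = 0.3918
P(Wq > t) = ρ·e^{−(μ−λ)t} = 0.3918·e^{−1.1003}
= 0.3918·0.332782 = 0.130373

Final: 0.130373


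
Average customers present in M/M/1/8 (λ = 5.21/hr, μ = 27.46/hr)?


ρ = 5.21/27.46 = 0.1897
L = ρ[1 − (K+1)ρ^K + Kρ^(K+1)] / [(1−ρ)(1−ρ^(K+1))]
Numerator: 0.1897·(1 − 9·0.000001679 + 8·0.0000003186) = 0.189728
Denominator: (0.8103)·(1.000000) = 0.810269
L = 0.189728/0.810269 = 0.2342

Final: 0.2342


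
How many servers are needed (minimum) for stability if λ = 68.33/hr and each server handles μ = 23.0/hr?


Stability requires cμ > λ ⇔ c > λ/μ.
λ/μ = 68.33/23.0 = 2.9709
Minimum integer c = ⌊2.9709⌋ + 1 = 3
Check: 3·23.0 = 69.00 > 68.33, while 2·23.0 = 46.00 ≤ 68.33

Final: 3 servers


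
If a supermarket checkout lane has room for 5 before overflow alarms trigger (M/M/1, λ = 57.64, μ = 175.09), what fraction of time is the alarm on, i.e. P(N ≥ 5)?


ρ = 57.64/175.09 = 0.3292
P(N ≥ n) = ρ^n = 0.3292^5 = 0.003866

Final: 0.003866


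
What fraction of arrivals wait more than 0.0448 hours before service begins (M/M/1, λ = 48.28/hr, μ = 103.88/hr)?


ρ = 48.28/103.88 = 0.4648
P(Wq > t) = ρ·e^{−(μ−λ)t} = 0.4648·e^{−2.4909}
= 0.4648·0.082837 = 0.038500

Final: 0.038500


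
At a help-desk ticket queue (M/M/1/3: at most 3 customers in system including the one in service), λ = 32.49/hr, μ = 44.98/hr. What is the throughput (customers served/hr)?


ρ = 0.7223; P_K = (1−ρ)ρ^3/(1−ρ^4) = 0.143792
λ_eff = λ(1 − P_K) = 32.49·(1 − 0.143792) = 32.49·0.856208 = 27.8182 /hr

Final: 27.8182 /hr


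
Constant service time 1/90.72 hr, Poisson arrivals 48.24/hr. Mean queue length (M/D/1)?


ρ = 48.24/90.72 = 0.5317
M/D/1: Lq = ρ²/(2(1−ρ)) = 0.2828/(2·0.4683) = 0.30192

Final: 0.30192


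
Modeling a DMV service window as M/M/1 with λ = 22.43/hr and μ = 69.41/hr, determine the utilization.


ρ = λ/μ = 22.43/69.41 = 0.3232

Final: 0.3232


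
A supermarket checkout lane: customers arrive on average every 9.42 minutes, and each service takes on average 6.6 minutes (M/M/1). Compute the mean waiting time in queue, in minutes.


λ = 60/9.42 = 6.3694 /hr
μ = 60/6.6 = 9.0909 /hr
ρ = λ/μ = 6.3694/9.0909 = 0.7006
Wq = ρ/(μ−λ) = 0.7006/(9.0909−6.3694) = 0.25745 hr
In minutes: 0.25745·60 = 15.447 min

Final: 15.447 min


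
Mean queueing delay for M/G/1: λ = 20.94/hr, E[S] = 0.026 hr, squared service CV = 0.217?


ρ = λ·E[S] = 20.94·0.026 = 0.5444
E[S²] = E[S]²(1+C_s²) = 0.026²·(1+0.217) = 0.0008227
Wq = λ·E[S²]/(2(1−ρ)) = 20.94·0.0008227/(2·0.4556) = 0.01891 hr

Final: 0.01891 hr


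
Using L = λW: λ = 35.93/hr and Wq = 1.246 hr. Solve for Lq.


Lq = λWq = 35.93·1.246 = 44.7688

Final: 44.7688


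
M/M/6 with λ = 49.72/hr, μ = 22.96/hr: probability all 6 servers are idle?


a = λ/μ = 49.72/22.96 = 2.1655; ρ = a/c = 0.3609
Σ_{k=0}^{5} a^k/k! (terms k=0..5) = 1.00000 + 2.16551 + 2.34471 + 1.69249 + 0.91627 + 0.39684 = 8.51582
Tail: a^6/(6!(1−ρ)) = 103.12297/(720·0.6391) = 0.22411
P₀ = 1/(8.51582 + 0.22411) = 1/8.73993 = 0.114417

Final: 0.114417


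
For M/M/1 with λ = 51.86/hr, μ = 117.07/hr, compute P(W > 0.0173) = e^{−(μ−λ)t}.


W ~ Exponential(μ−λ) for M/M/1.
μ − λ = 117.07 − 51.86 = 65.2100
P(W > t) = e^{−(μ−λ)t} = e^{−1.1281} = 0.323637

Final: 0.323637


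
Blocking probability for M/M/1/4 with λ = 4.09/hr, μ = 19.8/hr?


ρ = λ/μ = 4.09/19.8 = 0.2066
P_K = (1−ρ)ρ^K/(1−ρ^(K+1)) = (0.7934·0.001821)/(1 − 0.0003761)
= 0.001445/0.999624 = 0.001445

Final: 0.001445


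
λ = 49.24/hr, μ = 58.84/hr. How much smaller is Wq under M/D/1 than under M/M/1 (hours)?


ρ = 49.24/58.84 = 0.8368
Wq(M/M/1) = ρ/(μ−λ) = 0.8368/9.60 = 0.08717 hr
Wq(M/D/1) = ρ/(2(μ−λ)) = 0.04359 hr
Savings = 0.08717 − 0.04359 = 0.04359 hr

Final: 0.04359 hr


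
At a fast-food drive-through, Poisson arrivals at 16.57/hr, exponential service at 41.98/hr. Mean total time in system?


W = 1/(μ−λ) = 1/(41.98 − 16.57) = 1/25.41 = 0.03935 hr

Final: 0.03935 hr


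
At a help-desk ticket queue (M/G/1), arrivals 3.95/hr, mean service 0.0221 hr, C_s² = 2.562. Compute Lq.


ρ = λ·E[S] = 3.95·0.0221 = 0.08730
Lq = ρ²(1+C_s²)/(2(1−ρ)) = 0.007620·(1+2.562)/(2·0.9127)
= 0.007620·3.5620/1.8254 = 0.01487

Final: 0.01487


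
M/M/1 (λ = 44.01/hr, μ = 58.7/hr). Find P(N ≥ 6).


ρ = 44.01/58.7 = 0.7497
P(N ≥ n) = ρ^n = 0.7497^6 = 0.177615

Final: 0.177615


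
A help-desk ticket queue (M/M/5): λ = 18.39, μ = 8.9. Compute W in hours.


a = 2.0663; ρ = 0.4133; P₀ = 0.125534
Lq = P₀·a^c·ρ/(c!(1−ρ)²) = 0.04730
Wq = Lq/λ = 0.04730/18.39 = 0.002572 hr
W = Wq + 1/μ = 0.002572 + 0.11236 = 0.11493 hr

Final: 0.11493 hr


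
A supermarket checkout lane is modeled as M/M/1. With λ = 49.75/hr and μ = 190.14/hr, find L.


ρ = λ/μ = 49.75/190.14 = 0.2616
L = ρ/(1−ρ) = 0.2616/(1 − 0.2616) = 0.2616/0.7384 = 0.3544

Final: 0.3544


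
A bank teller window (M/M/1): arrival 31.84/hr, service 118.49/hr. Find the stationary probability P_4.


ρ = 31.84/118.49 = 0.2687
P_n = (1−ρ)·ρ^n = (1 − 0.2687)·0.2687^4 = 0.7313·0.005214 = 0.003813

Final: 0.003813


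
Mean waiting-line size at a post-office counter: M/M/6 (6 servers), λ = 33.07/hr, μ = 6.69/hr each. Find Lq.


a = λ/μ = 4.9432; ρ = a/6 = 0.8239
P₀ = 0.004931
Lq = P₀·a^c·ρ / (c!·(1−ρ)²) = 0.004931·14589.77058·0.8239/(720·0.03102)
= 2.65334

Final: 2.65334
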